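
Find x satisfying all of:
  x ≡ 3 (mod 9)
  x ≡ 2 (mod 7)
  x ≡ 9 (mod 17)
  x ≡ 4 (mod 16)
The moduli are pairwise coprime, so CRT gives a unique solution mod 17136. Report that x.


Product of moduli M = 9 · 7 · 17 · 16 = 17136.
Merge one congruence at a time:
  Start: x ≡ 3 (mod 9).
  Combine with x ≡ 2 (mod 7); new modulus lcm = 63.
    Write x = 3 + 9·t and substitute into x ≡ 2 (mod 7): 9·t ≡ 2 − 3 = -1 (mod 7).
    Reduce coefficients mod 7: 2·t ≡ 6 (mod 7).
    The inverse of 2 mod 7 is 4 (since 2·4 = 8 = 1·7 + 1), so t ≡ 4·6 = 24 ≡ 3 (mod 7).
    Then x = 3 + 9·3 = 30, valid modulo lcm(9, 7) = 63: x ≡ 30 (mod 63).
  Combine with x ≡ 9 (mod 17); new modulus lcm = 1071.
    Write x = 30 + 63·t and substitute into x ≡ 9 (mod 17): 63·t ≡ 9 − 30 = -21 (mod 17).
    Reduce coefficients mod 17: 12·t ≡ 13 (mod 17).
    The inverse of 12 mod 17 is 10 (since 12·10 = 120 = 7·17 + 1), so t ≡ 10·13 = 130 ≡ 11 (mod 17).
    Then x = 30 + 63·11 = 723, valid modulo lcm(63, 17) = 1071: x ≡ 723 (mod 1071).
  Combine with x ≡ 4 (mod 16); new modulus lcm = 17136.
    Write x = 723 + 1071·t and substitute into x ≡ 4 (mod 16): 1071·t ≡ 4 − 723 = -719 (mod 16).
    Reduce coefficients mod 16: 15·t ≡ 1 (mod 16).
    The inverse of 15 mod 16 is 15 (since 15·15 = 225 = 14·16 + 1), so t ≡ 15·1 = 15 ≡ 15 (mod 16).
    Then x = 723 + 1071·15 = 16788, valid modulo lcm(1071, 16) = 17136: x ≡ 16788 (mod 17136).
Verify against each original: 16788 mod 9 = 3, 16788 mod 7 = 2, 16788 mod 17 = 9, 16788 mod 16 = 4.

x ≡ 16788 (mod 17136).


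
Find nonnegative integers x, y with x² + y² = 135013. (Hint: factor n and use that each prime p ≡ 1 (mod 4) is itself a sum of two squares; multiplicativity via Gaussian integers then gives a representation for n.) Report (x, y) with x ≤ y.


Step 1: Factor n = 135013 = 37 · 41 · 89.
Step 2: Check the mod-4 condition on each prime factor: 37 ≡ 1 (mod 4), exponent 1; 41 ≡ 1 (mod 4), exponent 1; 89 ≡ 1 (mod 4), exponent 1.
All primes ≡ 3 (mod 4) appear to even exponent (or don't appear), so by the two-squares theorem n IS expressible as a sum of two squares.
Step 3: Build a representation. Here n = 37 · 41 · 89 is a product of primes ≡ 1 (mod 4). Each prime p ≡ 1 (mod 4) is itself a sum of two squares; find a² by testing p − a² for a perfect square:
  37: 37 − 1² = 36 = 6² ⇒ 37 = 1² + 6².
  41: 41 − 1² = 40, 41 − 2² = 37, 41 − 3² = 32, 41 − 4² = 25 = 5² ⇒ 41 = 4² + 5².
  89: 89 − 1² = 88, 89 − 2² = 85, 89 − 3² = 80, 89 − 4² = 73, 89 − 5² = 64 = 8² ⇒ 89 = 5² + 8².
  Combine using the Brahmagupta–Fibonacci identity (a² + b²)(c² + d²) = (ac − bd)² + (ad + bc)² = (ac + bd)² + (ad − bc)²:
  37 · 41 = 1517: from (1² + 6²)(4² + 5²), take (1·4 − 6·5, 1·5 + 6·4) = (4 − 30, 5 + 24) = (-26, 29); dropping signs (only squares matter) gives (26, 29); check 26² + 29² = 676 + 841 = 1517 ✓.
  1517 · 89 = 135013: from (26² + 29²)(5² + 8²), take (26·5 − 29·8, 26·8 + 29·5) = (130 − 232, 208 + 145) = (-102, 353); dropping signs (only squares matter) gives (102, 353); check 102² + 353² = 10404 + 124609 = 135013 ✓.
Step 4: Order so x ≤ y and verify: 102² + 353² = 10404 + 124609 = 135013 = n. ✓

n = 135013 = 102² + 353² (one valid representation with x ≤ y).


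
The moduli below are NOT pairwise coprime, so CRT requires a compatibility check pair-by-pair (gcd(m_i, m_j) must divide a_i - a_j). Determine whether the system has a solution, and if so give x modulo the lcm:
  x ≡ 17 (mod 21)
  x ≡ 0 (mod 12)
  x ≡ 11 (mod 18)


Moduli 21, 12, 18 are not pairwise coprime, so CRT works modulo lcm(m_i) when all pairwise compatibility conditions hold.
Pairwise compatibility: gcd(m_i, m_j) must divide a_i - a_j for every pair.
Merge one congruence at a time:
  Start: x ≡ 17 (mod 21).
  Combine with x ≡ 0 (mod 12): gcd(21, 12) = 3, and 0 - 17 = -17 is NOT divisible by 3.
    ⇒ system is inconsistent (no integer solution).

No solution (the system is inconsistent).


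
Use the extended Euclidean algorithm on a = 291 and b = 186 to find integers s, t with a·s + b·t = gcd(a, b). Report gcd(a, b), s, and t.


Euclidean algorithm on (291, 186) — divide until remainder is 0:
  291 = 1 · 186 + 105
  186 = 1 · 105 + 81
  105 = 1 · 81 + 24
  81 = 3 · 24 + 9
  24 = 2 · 9 + 6
  9 = 1 · 6 + 3
  6 = 2 · 3 + 0
gcd(291, 186) = 3.
Track Bezout coefficients alongside the remainders: start with r₀ = 291 = a·1 + b·0 (s = 1, t = 0) and r₁ = 186 = a·0 + b·1 (s = 0, t = 1); each new remainder r_{k+1} = r_{k-1} − q_k·r_k inherits s_{k+1} = s_{k-1} − q_k·s_k, t_{k+1} = t_{k-1} − q_k·t_k, so r_k = a·s_k + b·t_k at every step:
  q = 1: r = 105, s = 1 − 1·0 = 1, t = 0 − 1·1 = -1  (check: 291·1 + 186·(-1) = 105)
  q = 1: r = 81, s = 0 − 1·1 = -1, t = 1 − 1·(-1) = 2  (check: 291·(-1) + 186·2 = 81)
  q = 1: r = 24, s = 1 − 1·(-1) = 2, t = -1 − 1·2 = -3  (check: 291·2 + 186·(-3) = 24)
  q = 3: r = 9, s = -1 − 3·2 = -7, t = 2 − 3·(-3) = 11  (check: 291·(-7) + 186·11 = 9)
  q = 2: r = 6, s = 2 − 2·(-7) = 16, t = -3 − 2·11 = -25  (check: 291·16 + 186·(-25) = 6)
  q = 1: r = 3, s = -7 − 1·16 = -23, t = 11 − 1·(-25) = 36  (check: 291·(-23) + 186·36 = 3)
The row with r = 3 (the gcd) gives the Bezout coefficients s = -23, t = 36.
Result: 291 · (-23) + 186 · (36) = 3.

gcd(291, 186) = 3; s = -23, t = 36 (check: 291·(-23) + 186·36 = 3).


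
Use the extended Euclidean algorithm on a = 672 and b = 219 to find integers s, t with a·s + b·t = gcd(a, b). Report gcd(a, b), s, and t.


Euclidean algorithm on (672, 219) — divide until remainder is 0:
  672 = 3 · 219 + 15
  219 = 14 · 15 + 9
  15 = 1 · 9 + 6
  9 = 1 · 6 + 3
  6 = 2 · 3 + 0
gcd(672, 219) = 3.
Track Bezout coefficients alongside the remainders: start with r₀ = 672 = a·1 + b·0 (s = 1, t = 0) and r₁ = 219 = a·0 + b·1 (s = 0, t = 1); each new remainder r_{k+1} = r_{k-1} − q_k·r_k inherits s_{k+1} = s_{k-1} − q_k·s_k, t_{k+1} = t_{k-1} − q_k·t_k, so r_k = a·s_k + b·t_k at every step:
  q = 3: r = 15, s = 1 − 3·0 = 1, t = 0 − 3·1 = -3  (check: 672·1 + 219·(-3) = 15)
  q = 14: r = 9, s = 0 − 14·1 = -14, t = 1 − 14·(-3) = 43  (check: 672·(-14) + 219·43 = 9)
  q = 1: r = 6, s = 1 − 1·(-14) = 15, t = -3 − 1·43 = -46  (check: 672·15 + 219·(-46) = 6)
  q = 1: r = 3, s = -14 − 1·15 = -29, t = 43 − 1·(-46) = 89  (check: 672·(-29) + 219·89 = 3)
The row with r = 3 (the gcd) gives the Bezout coefficients s = -29, t = 89.
Result: 672 · (-29) + 219 · (89) = 3.

gcd(672, 219) = 3; s = -29, t = 89 (check: 672·(-29) + 219·89 = 3).


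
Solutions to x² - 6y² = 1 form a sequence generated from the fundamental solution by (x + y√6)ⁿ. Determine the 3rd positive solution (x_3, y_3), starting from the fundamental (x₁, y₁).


Step 1: Find the fundamental solution (x₁, y₁) of x² - 6y² = 1.
  Expand √6 as a continued fraction. a₀ = ⌊√6⌋ = 2; iterate m_{k+1} = d_k·a_k − m_k, d_{k+1} = (6 − m_{k+1}²)/d_k, a_{k+1} = ⌊(a₀ + m_{k+1})/d_{k+1}⌋ (starting m₀ = 0, d₀ = 1), with convergents p_k = a_k·p_{k-1} + p_{k-2}, q_k = a_k·q_{k-1} + q_{k-2} (p₋₁ = 1, q₋₁ = 0):
  k = 0: a₀ = 2; p₀/q₀ = 2/1; p₀² − 6·q₀² = 4 − 6 = -2.
  k = 1: m = 2, d = 2, a = ⌊(2 + 2)/2⌋ = 2; p/q = (2·2 + 1)/(2·1 + 0) = 5/2; p² − 6·q² = 25 − 24 = 1.
  The first convergent with p² − 6·q² = 1 gives the fundamental solution (x₁, y₁) = (5, 2).
Step 2: Apply the recurrence (x_{n+1}, y_{n+1}) = (x₁x_n + 6y₁y_n, x₁y_n + y₁x_n) repeatedly.
  From (x_1, y_1) = (5, 2): x_2 = 5·5 + 6·2·2 = 49; y_2 = 5·2 + 2·5 = 20.
  From (x_2, y_2) = (49, 20): x_3 = 5·49 + 6·2·20 = 485; y_3 = 5·20 + 2·49 = 198.
Step 3: Verify x_3² - 6·y_3² = 235225 - 235224 = 1 (should be 1). ✓

(x_1, y_1) = (5, 2); (x_3, y_3) = (485, 198).


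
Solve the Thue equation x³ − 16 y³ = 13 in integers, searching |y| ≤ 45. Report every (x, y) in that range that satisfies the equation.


The equation is x³ - 16y³ = 13. For fixed y, x³ = 16·y³ + 13, so a solution requires the RHS to be a perfect cube.
Strategy: iterate y from -45 to 45, compute RHS = 16·y³ + 13, and check whether it is a (positive or negative) perfect cube.
Check small values of y:
  y = 0: RHS = 13 is not a perfect cube.
  y = 1: RHS = 29 is not a perfect cube.
  y = -1: RHS = -3 is not a perfect cube.
  y = 2: RHS = 141 is not a perfect cube.
  y = -2: RHS = -115 is not a perfect cube.
  y = 3: RHS = 445 is not a perfect cube.
  y = -3: RHS = -419 is not a perfect cube.
Continuing the search up to |y| = 45 finds no solutions either.
No (x, y) in the scanned range satisfies the equation.

No integer solutions with |y| ≤ 45.


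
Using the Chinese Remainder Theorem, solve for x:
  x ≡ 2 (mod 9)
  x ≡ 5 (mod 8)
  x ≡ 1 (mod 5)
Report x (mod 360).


Moduli 9, 8, 5 are pairwise coprime; by CRT there is a unique solution modulo M = 9 · 8 · 5 = 360.
Solve pairwise, accumulating the modulus:
  Start with x ≡ 2 (mod 9).
  Combine with x ≡ 5 (mod 8): since gcd(9, 8) = 1, we get a unique residue mod 72.
    Write x = 2 + 9·t and substitute into x ≡ 5 (mod 8): 9·t ≡ 5 − 2 = 3 (mod 8).
    Reduce coefficients mod 8: 1·t ≡ 3 (mod 8).
    So t ≡ 3 (mod 8).
    Then x = 2 + 9·3 = 29, valid modulo lcm(9, 8) = 72: x ≡ 29 (mod 72).
  Combine with x ≡ 1 (mod 5): since gcd(72, 5) = 1, we get a unique residue mod 360.
    Write x = 29 + 72·t and substitute into x ≡ 1 (mod 5): 72·t ≡ 1 − 29 = -28 (mod 5).
    Reduce coefficients mod 5: 2·t ≡ 2 (mod 5).
    The inverse of 2 mod 5 is 3 (since 2·3 = 6 = 1·5 + 1), so t ≡ 3·2 = 6 ≡ 1 (mod 5).
    Then x = 29 + 72·1 = 101, valid modulo lcm(72, 5) = 360: x ≡ 101 (mod 360).
Verify: 101 mod 9 = 2 ✓, 101 mod 8 = 5 ✓, 101 mod 5 = 1 ✓.

x ≡ 101 (mod 360).


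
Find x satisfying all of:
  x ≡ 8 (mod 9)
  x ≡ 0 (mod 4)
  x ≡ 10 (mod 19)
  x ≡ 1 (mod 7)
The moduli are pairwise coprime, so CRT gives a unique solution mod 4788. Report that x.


Product of moduli M = 9 · 4 · 19 · 7 = 4788.
Merge one congruence at a time:
  Start: x ≡ 8 (mod 9).
  Combine with x ≡ 0 (mod 4); new modulus lcm = 36.
    Write x = 8 + 9·t and substitute into x ≡ 0 (mod 4): 9·t ≡ 0 − 8 = -8 (mod 4).
    Reduce coefficients mod 4: 1·t ≡ 0 (mod 4).
    So t ≡ 0 (mod 4).
    Then x = 8 + 9·0 = 8, valid modulo lcm(9, 4) = 36: x ≡ 8 (mod 36).
  Combine with x ≡ 10 (mod 19); new modulus lcm = 684.
    Write x = 8 + 36·t and substitute into x ≡ 10 (mod 19): 36·t ≡ 10 − 8 = 2 (mod 19).
    Reduce coefficients mod 19: 17·t ≡ 2 (mod 19).
    The inverse of 17 mod 19 is 9 (since 17·9 = 153 = 8·19 + 1), so t ≡ 9·2 = 18 ≡ 18 (mod 19).
    Then x = 8 + 36·18 = 656, valid modulo lcm(36, 19) = 684: x ≡ 656 (mod 684).
  Combine with x ≡ 1 (mod 7); new modulus lcm = 4788.
    Write x = 656 + 684·t and substitute into x ≡ 1 (mod 7): 684·t ≡ 1 − 656 = -655 (mod 7).
    Reduce coefficients mod 7: 5·t ≡ 3 (mod 7).
    The inverse of 5 mod 7 is 3 (since 5·3 = 15 = 2·7 + 1), so t ≡ 3·3 = 9 ≡ 2 (mod 7).
    Then x = 656 + 684·2 = 2024, valid modulo lcm(684, 7) = 4788: x ≡ 2024 (mod 4788).
Verify against each original: 2024 mod 9 = 8, 2024 mod 4 = 0, 2024 mod 19 = 10, 2024 mod 7 = 1.

x ≡ 2024 (mod 4788).


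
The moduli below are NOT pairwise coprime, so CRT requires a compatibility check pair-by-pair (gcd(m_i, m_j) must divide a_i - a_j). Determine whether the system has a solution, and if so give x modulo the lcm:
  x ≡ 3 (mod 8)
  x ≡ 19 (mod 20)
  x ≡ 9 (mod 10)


Moduli 8, 20, 10 are not pairwise coprime, so CRT works modulo lcm(m_i) when all pairwise compatibility conditions hold.
Pairwise compatibility: gcd(m_i, m_j) must divide a_i - a_j for every pair.
Merge one congruence at a time:
  Start: x ≡ 3 (mod 8).
  Combine with x ≡ 19 (mod 20): gcd(8, 20) = 4; 19 - 3 = 16, which IS divisible by 4, so compatible.
    Write x = 3 + 8·t and substitute into x ≡ 19 (mod 20): 8·t ≡ 19 − 3 = 16 (mod 20).
    Divide the congruence (and modulus) by g = 4: 2·t ≡ 4 (mod 5).
    The inverse of 2 mod 5 is 3 (since 2·3 = 6 = 1·5 + 1), so t ≡ 3·4 = 12 ≡ 2 (mod 5).
    Then x = 3 + 8·2 = 19, valid modulo lcm(8, 20) = 40: x ≡ 19 (mod 40).
  Combine with x ≡ 9 (mod 10): gcd(40, 10) = 10; 9 - 19 = -10, which IS divisible by 10, so compatible.
    Write x = 19 + 40·t and substitute into x ≡ 9 (mod 10): 40·t ≡ 9 − 19 = -10 (mod 10).
    Divide the congruence (and modulus) by g = 10: 4·t ≡ -1 (mod 1).
    Modulo 1 every t works; take t = 0.
    Then x = 19 + 40·0 = 19, valid modulo lcm(40, 10) = 40: x ≡ 19 (mod 40).
Verify: 19 mod 8 = 3, 19 mod 20 = 19, 19 mod 10 = 9.

x ≡ 19 (mod 40).


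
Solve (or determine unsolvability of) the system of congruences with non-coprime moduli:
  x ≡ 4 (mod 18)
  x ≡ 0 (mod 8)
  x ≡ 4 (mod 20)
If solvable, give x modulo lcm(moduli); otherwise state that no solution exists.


Moduli 18, 8, 20 are not pairwise coprime, so CRT works modulo lcm(m_i) when all pairwise compatibility conditions hold.
Pairwise compatibility: gcd(m_i, m_j) must divide a_i - a_j for every pair.
Merge one congruence at a time:
  Start: x ≡ 4 (mod 18).
  Combine with x ≡ 0 (mod 8): gcd(18, 8) = 2; 0 - 4 = -4, which IS divisible by 2, so compatible.
    Write x = 4 + 18·t and substitute into x ≡ 0 (mod 8): 18·t ≡ 0 − 4 = -4 (mod 8).
    Divide the congruence (and modulus) by g = 2: 9·t ≡ -2 (mod 4).
    Reduce coefficients mod 4: 1·t ≡ 2 (mod 4).
    So t ≡ 2 (mod 4).
    Then x = 4 + 18·2 = 40, valid modulo lcm(18, 8) = 72: x ≡ 40 (mod 72).
  Combine with x ≡ 4 (mod 20): gcd(72, 20) = 4; 4 - 40 = -36, which IS divisible by 4, so compatible.
    Write x = 40 + 72·t and substitute into x ≡ 4 (mod 20): 72·t ≡ 4 − 40 = -36 (mod 20).
    Divide the congruence (and modulus) by g = 4: 18·t ≡ -9 (mod 5).
    Reduce coefficients mod 5: 3·t ≡ 1 (mod 5).
    The inverse of 3 mod 5 is 2 (since 3·2 = 6 = 1·5 + 1), so t ≡ 2·1 = 2 ≡ 2 (mod 5).
    Then x = 40 + 72·2 = 184, valid modulo lcm(72, 20) = 360: x ≡ 184 (mod 360).
Verify: 184 mod 18 = 4, 184 mod 8 = 0, 184 mod 20 = 4.

x ≡ 184 (mod 360).


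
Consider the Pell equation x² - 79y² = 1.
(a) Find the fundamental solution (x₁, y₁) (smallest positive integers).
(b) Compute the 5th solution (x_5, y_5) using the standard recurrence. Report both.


Step 1: Find the fundamental solution (x₁, y₁) of x² - 79y² = 1.
  Expand √79 as a continued fraction. a₀ = ⌊√79⌋ = 8; iterate m_{k+1} = d_k·a_k − m_k, d_{k+1} = (79 − m_{k+1}²)/d_k, a_{k+1} = ⌊(a₀ + m_{k+1})/d_{k+1}⌋ (starting m₀ = 0, d₀ = 1), with convergents p_k = a_k·p_{k-1} + p_{k-2}, q_k = a_k·q_{k-1} + q_{k-2} (p₋₁ = 1, q₋₁ = 0):
  k = 0: a₀ = 8; p₀/q₀ = 8/1; p₀² − 79·q₀² = 64 − 79 = -15.
  k = 1: m = 8, d = 15, a = ⌊(8 + 8)/15⌋ = 1; p/q = (1·8 + 1)/(1·1 + 0) = 9/1; p² − 79·q² = 81 − 79 = 2.
  k = 2: m = 7, d = 2, a = ⌊(8 + 7)/2⌋ = 7; p/q = (7·9 + 8)/(7·1 + 1) = 71/8; p² − 79·q² = 5041 − 5056 = -15.
  k = 3: m = 7, d = 15, a = ⌊(8 + 7)/15⌋ = 1; p/q = (1·71 + 9)/(1·8 + 1) = 80/9; p² − 79·q² = 6400 − 6399 = 1.
  The first convergent with p² − 79·q² = 1 gives the fundamental solution (x₁, y₁) = (80, 9).
Step 2: Apply the recurrence (x_{n+1}, y_{n+1}) = (x₁x_n + 79y₁y_n, x₁y_n + y₁x_n) repeatedly.
  From (x_1, y_1) = (80, 9): x_2 = 80·80 + 79·9·9 = 12799; y_2 = 80·9 + 9·80 = 1440.
  From (x_2, y_2) = (12799, 1440): x_3 = 80·12799 + 79·9·1440 = 2047760; y_3 = 80·1440 + 9·12799 = 230391.
  From (x_3, y_3) = (2047760, 230391): x_4 = 80·2047760 + 79·9·230391 = 327628801; y_4 = 80·230391 + 9·2047760 = 36861120.
  From (x_4, y_4) = (327628801, 36861120): x_5 = 80·327628801 + 79·9·36861120 = 52418560400; y_5 = 80·36861120 + 9·327628801 = 5897548809.
Step 3: Verify x_5² - 79·y_5² = 2747705474408448160000 - 2747705474408448159999 = 1 (should be 1). ✓

(x_1, y_1) = (80, 9); (x_5, y_5) = (52418560400, 5897548809).


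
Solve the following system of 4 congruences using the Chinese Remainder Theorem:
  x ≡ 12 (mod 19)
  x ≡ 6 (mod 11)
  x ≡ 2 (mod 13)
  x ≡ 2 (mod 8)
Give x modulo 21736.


Product of moduli M = 19 · 11 · 13 · 8 = 21736.
Merge one congruence at a time:
  Start: x ≡ 12 (mod 19).
  Combine with x ≡ 6 (mod 11); new modulus lcm = 209.
    Write x = 12 + 19·t and substitute into x ≡ 6 (mod 11): 19·t ≡ 6 − 12 = -6 (mod 11).
    Reduce coefficients mod 11: 8·t ≡ 5 (mod 11).
    The inverse of 8 mod 11 is 7 (since 8·7 = 56 = 5·11 + 1), so t ≡ 7·5 = 35 ≡ 2 (mod 11).
    Then x = 12 + 19·2 = 50, valid modulo lcm(19, 11) = 209: x ≡ 50 (mod 209).
  Combine with x ≡ 2 (mod 13); new modulus lcm = 2717.
    Write x = 50 + 209·t and substitute into x ≡ 2 (mod 13): 209·t ≡ 2 − 50 = -48 (mod 13).
    Reduce coefficients mod 13: 1·t ≡ 4 (mod 13).
    So t ≡ 4 (mod 13).
    Then x = 50 + 209·4 = 886, valid modulo lcm(209, 13) = 2717: x ≡ 886 (mod 2717).
  Combine with x ≡ 2 (mod 8); new modulus lcm = 21736.
    Write x = 886 + 2717·t and substitute into x ≡ 2 (mod 8): 2717·t ≡ 2 − 886 = -884 (mod 8).
    Reduce coefficients mod 8: 5·t ≡ 4 (mod 8).
    The inverse of 5 mod 8 is 5 (since 5·5 = 25 = 3·8 + 1), so t ≡ 5·4 = 20 ≡ 4 (mod 8).
    Then x = 886 + 2717·4 = 11754, valid modulo lcm(2717, 8) = 21736: x ≡ 11754 (mod 21736).
Verify against each original: 11754 mod 19 = 12, 11754 mod 11 = 6, 11754 mod 13 = 2, 11754 mod 8 = 2.

x ≡ 11754 (mod 21736).


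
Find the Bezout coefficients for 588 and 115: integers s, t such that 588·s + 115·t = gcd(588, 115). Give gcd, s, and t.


Euclidean algorithm on (588, 115) — divide until remainder is 0:
  588 = 5 · 115 + 13
  115 = 8 · 13 + 11
  13 = 1 · 11 + 2
  11 = 5 · 2 + 1
  2 = 2 · 1 + 0
gcd(588, 115) = 1.
Track Bezout coefficients alongside the remainders: start with r₀ = 588 = a·1 + b·0 (s = 1, t = 0) and r₁ = 115 = a·0 + b·1 (s = 0, t = 1); each new remainder r_{k+1} = r_{k-1} − q_k·r_k inherits s_{k+1} = s_{k-1} − q_k·s_k, t_{k+1} = t_{k-1} − q_k·t_k, so r_k = a·s_k + b·t_k at every step:
  q = 5: r = 13, s = 1 − 5·0 = 1, t = 0 − 5·1 = -5  (check: 588·1 + 115·(-5) = 13)
  q = 8: r = 11, s = 0 − 8·1 = -8, t = 1 − 8·(-5) = 41  (check: 588·(-8) + 115·41 = 11)
  q = 1: r = 2, s = 1 − 1·(-8) = 9, t = -5 − 1·41 = -46  (check: 588·9 + 115·(-46) = 2)
  q = 5: r = 1, s = -8 − 5·9 = -53, t = 41 − 5·(-46) = 271  (check: 588·(-53) + 115·271 = 1)
The row with r = 1 (the gcd) gives the Bezout coefficients s = -53, t = 271.
Result: 588 · (-53) + 115 · (271) = 1.

gcd(588, 115) = 1; s = -53, t = 271 (check: 588·(-53) + 115·271 = 1).


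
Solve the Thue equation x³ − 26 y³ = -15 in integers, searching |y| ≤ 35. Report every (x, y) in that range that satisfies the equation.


The equation is x³ - 26y³ = -15. For fixed y, x³ = 26·y³ − 15, so a solution requires the RHS to be a perfect cube.
Strategy: iterate y from -35 to 35, compute RHS = 26·y³ − 15, and check whether it is a (positive or negative) perfect cube.
Check small values of y:
  y = 0: RHS = -15 is not a perfect cube.
  y = 1: RHS = 11 is not a perfect cube.
  y = -1: RHS = -41 is not a perfect cube.
  y = 2: RHS = 193 is not a perfect cube.
  y = -2: RHS = -223 is not a perfect cube.
  y = 3: RHS = 687 is not a perfect cube.
  y = -3: RHS = -717 is not a perfect cube.
Continuing the search up to |y| = 35 finds no solutions either.
No (x, y) in the scanned range satisfies the equation.

No integer solutions with |y| ≤ 35.


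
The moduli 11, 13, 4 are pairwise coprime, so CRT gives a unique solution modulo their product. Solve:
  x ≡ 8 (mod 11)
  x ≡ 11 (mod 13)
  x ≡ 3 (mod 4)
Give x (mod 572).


Moduli 11, 13, 4 are pairwise coprime; by CRT there is a unique solution modulo M = 11 · 13 · 4 = 572.
Solve pairwise, accumulating the modulus:
  Start with x ≡ 8 (mod 11).
  Combine with x ≡ 11 (mod 13): since gcd(11, 13) = 1, we get a unique residue mod 143.
    Write x = 8 + 11·t and substitute into x ≡ 11 (mod 13): 11·t ≡ 11 − 8 = 3 (mod 13).
    The inverse of 11 mod 13 is 6 (since 11·6 = 66 = 5·13 + 1), so t ≡ 6·3 = 18 ≡ 5 (mod 13).
    Then x = 8 + 11·5 = 63, valid modulo lcm(11, 13) = 143: x ≡ 63 (mod 143).
  Combine with x ≡ 3 (mod 4): since gcd(143, 4) = 1, we get a unique residue mod 572.
    Write x = 63 + 143·t and substitute into x ≡ 3 (mod 4): 143·t ≡ 3 − 63 = -60 (mod 4).
    Reduce coefficients mod 4: 3·t ≡ 0 (mod 4).
    The inverse of 3 mod 4 is 3 (since 3·3 = 9 = 2·4 + 1), so t ≡ 3·0 = 0 ≡ 0 (mod 4).
    Then x = 63 + 143·0 = 63, valid modulo lcm(143, 4) = 572: x ≡ 63 (mod 572).
Verify: 63 mod 11 = 8 ✓, 63 mod 13 = 11 ✓, 63 mod 4 = 3 ✓.

x ≡ 63 (mod 572).


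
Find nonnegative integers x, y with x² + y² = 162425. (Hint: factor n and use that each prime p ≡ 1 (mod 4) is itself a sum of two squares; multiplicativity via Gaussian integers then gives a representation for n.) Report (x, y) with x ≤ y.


Step 1: Factor n = 162425 = 5^2 · 73 · 89.
Step 2: Check the mod-4 condition on each prime factor: 5 ≡ 1 (mod 4), exponent 2; 73 ≡ 1 (mod 4), exponent 1; 89 ≡ 1 (mod 4), exponent 1.
All primes ≡ 3 (mod 4) appear to even exponent (or don't appear), so by the two-squares theorem n IS expressible as a sum of two squares.
Step 3: Build a representation. Group n = k² · m with k = 5 and m = 73 · 89 = 6497 (a product of primes ≡ 1 (mod 4)); a representation of m scales to one of n via (k·x)² + (k·y)² = k²(x² + y²). Each prime p ≡ 1 (mod 4) is itself a sum of two squares; find a² by testing p − a² for a perfect square:
  73: 73 − 1² = 72, 73 − 2² = 69, 73 − 3² = 64 = 8² ⇒ 73 = 3² + 8².
  89: 89 − 1² = 88, 89 − 2² = 85, 89 − 3² = 80, 89 − 4² = 73, 89 − 5² = 64 = 8² ⇒ 89 = 5² + 8².
  Combine using the Brahmagupta–Fibonacci identity (a² + b²)(c² + d²) = (ac − bd)² + (ad + bc)² = (ac + bd)² + (ad − bc)²:
  73 · 89 = 6497: from (3² + 8²)(5² + 8²), take (3·5 − 8·8, 3·8 + 8·5) = (15 − 64, 24 + 40) = (-49, 64); dropping signs (only squares matter) gives (49, 64); check 49² + 64² = 2401 + 4096 = 6497 ✓.
  Scale by k = 5: (5·49, 5·64) = (245, 320).
Step 4: Order so x ≤ y and verify: 245² + 320² = 60025 + 102400 = 162425 = n. ✓

n = 162425 = 245² + 320² (one valid representation with x ≤ y).


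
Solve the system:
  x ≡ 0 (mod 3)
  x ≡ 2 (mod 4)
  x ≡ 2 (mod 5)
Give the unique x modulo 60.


Moduli 3, 4, 5 are pairwise coprime; by CRT there is a unique solution modulo M = 3 · 4 · 5 = 60.
Solve pairwise, accumulating the modulus:
  Start with x ≡ 0 (mod 3).
  Combine with x ≡ 2 (mod 4): since gcd(3, 4) = 1, we get a unique residue mod 12.
    Write x = 0 + 3·t and substitute into x ≡ 2 (mod 4): 3·t ≡ 2 − 0 = 2 (mod 4).
    The inverse of 3 mod 4 is 3 (since 3·3 = 9 = 2·4 + 1), so t ≡ 3·2 = 6 ≡ 2 (mod 4).
    Then x = 0 + 3·2 = 6, valid modulo lcm(3, 4) = 12: x ≡ 6 (mod 12).
  Combine with x ≡ 2 (mod 5): since gcd(12, 5) = 1, we get a unique residue mod 60.
    Write x = 6 + 12·t and substitute into x ≡ 2 (mod 5): 12·t ≡ 2 − 6 = -4 (mod 5).
    Reduce coefficients mod 5: 2·t ≡ 1 (mod 5).
    The inverse of 2 mod 5 is 3 (since 2·3 = 6 = 1·5 + 1), so t ≡ 3·1 = 3 ≡ 3 (mod 5).
    Then x = 6 + 12·3 = 42, valid modulo lcm(12, 5) = 60: x ≡ 42 (mod 60).
Verify: 42 mod 3 = 0 ✓, 42 mod 4 = 2 ✓, 42 mod 5 = 2 ✓.

x ≡ 42 (mod 60).


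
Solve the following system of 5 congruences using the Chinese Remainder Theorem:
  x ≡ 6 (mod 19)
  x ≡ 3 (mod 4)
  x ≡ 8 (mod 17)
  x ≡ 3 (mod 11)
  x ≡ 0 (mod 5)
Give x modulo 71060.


Product of moduli M = 19 · 4 · 17 · 11 · 5 = 71060.
Merge one congruence at a time:
  Start: x ≡ 6 (mod 19).
  Combine with x ≡ 3 (mod 4); new modulus lcm = 76.
    Write x = 6 + 19·t and substitute into x ≡ 3 (mod 4): 19·t ≡ 3 − 6 = -3 (mod 4).
    Reduce coefficients mod 4: 3·t ≡ 1 (mod 4).
    The inverse of 3 mod 4 is 3 (since 3·3 = 9 = 2·4 + 1), so t ≡ 3·1 = 3 ≡ 3 (mod 4).
    Then x = 6 + 19·3 = 63, valid modulo lcm(19, 4) = 76: x ≡ 63 (mod 76).
  Combine with x ≡ 8 (mod 17); new modulus lcm = 1292.
    Write x = 63 + 76·t and substitute into x ≡ 8 (mod 17): 76·t ≡ 8 − 63 = -55 (mod 17).
    Reduce coefficients mod 17: 8·t ≡ 13 (mod 17).
    The inverse of 8 mod 17 is 15 (since 8·15 = 120 = 7·17 + 1), so t ≡ 15·13 = 195 ≡ 8 (mod 17).
    Then x = 63 + 76·8 = 671, valid modulo lcm(76, 17) = 1292: x ≡ 671 (mod 1292).
  Combine with x ≡ 3 (mod 11); new modulus lcm = 14212.
    Write x = 671 + 1292·t and substitute into x ≡ 3 (mod 11): 1292·t ≡ 3 − 671 = -668 (mod 11).
    Reduce coefficients mod 11: 5·t ≡ 3 (mod 11).
    The inverse of 5 mod 11 is 9 (since 5·9 = 45 = 4·11 + 1), so t ≡ 9·3 = 27 ≡ 5 (mod 11).
    Then x = 671 + 1292·5 = 7131, valid modulo lcm(1292, 11) = 14212: x ≡ 7131 (mod 14212).
  Combine with x ≡ 0 (mod 5); new modulus lcm = 71060.
    Write x = 7131 + 14212·t and substitute into x ≡ 0 (mod 5): 14212·t ≡ 0 − 7131 = -7131 (mod 5).
    Reduce coefficients mod 5: 2·t ≡ 4 (mod 5).
    The inverse of 2 mod 5 is 3 (since 2·3 = 6 = 1·5 + 1), so t ≡ 3·4 = 12 ≡ 2 (mod 5).
    Then x = 7131 + 14212·2 = 35555, valid modulo lcm(14212, 5) = 71060: x ≡ 35555 (mod 71060).
Verify against each original: 35555 mod 19 = 6, 35555 mod 4 = 3, 35555 mod 17 = 8, 35555 mod 11 = 3, 35555 mod 5 = 0.

x ≡ 35555 (mod 71060).


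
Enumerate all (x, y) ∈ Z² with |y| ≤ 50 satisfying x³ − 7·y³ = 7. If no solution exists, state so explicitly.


The equation is x³ - 7y³ = 7. For fixed y, x³ = 7·y³ + 7, so a solution requires the RHS to be a perfect cube.
Strategy: iterate y from -50 to 50, compute RHS = 7·y³ + 7, and check whether it is a (positive or negative) perfect cube.
Check small values of y:
  y = 0: RHS = 7 is not a perfect cube.
  y = 1: RHS = 14 is not a perfect cube.
  y = -1: RHS = 0 = (0)³ ⇒ x = 0 works.
  y = 2: RHS = 63 is not a perfect cube.
  y = -2: RHS = -49 is not a perfect cube.
  y = 3: RHS = 196 is not a perfect cube.
  y = -3: RHS = -182 is not a perfect cube.
Continuing the search up to |y| = 50 finds no further solutions beyond those listed.
Collected solutions: (0, -1).

Solutions (with |y| ≤ 50): (0, -1).


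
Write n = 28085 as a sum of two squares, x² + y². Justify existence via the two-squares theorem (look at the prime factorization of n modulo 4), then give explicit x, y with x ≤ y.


Step 1: Factor n = 28085 = 5 · 41 · 137.
Step 2: Check the mod-4 condition on each prime factor: 5 ≡ 1 (mod 4), exponent 1; 41 ≡ 1 (mod 4), exponent 1; 137 ≡ 1 (mod 4), exponent 1.
All primes ≡ 3 (mod 4) appear to even exponent (or don't appear), so by the two-squares theorem n IS expressible as a sum of two squares.
Step 3: Build a representation. Here n = 5 · 41 · 137 is a product of primes ≡ 1 (mod 4). Each prime p ≡ 1 (mod 4) is itself a sum of two squares; find a² by testing p − a² for a perfect square:
  5: 5 − 1² = 4 = 2² ⇒ 5 = 1² + 2².
  41: 41 − 1² = 40, 41 − 2² = 37, 41 − 3² = 32, 41 − 4² = 25 = 5² ⇒ 41 = 4² + 5².
  137: 137 − 1² = 136, 137 − 2² = 133, 137 − 3² = 128, 137 − 4² = 121 = 11² ⇒ 137 = 4² + 11².
  Combine using the Brahmagupta–Fibonacci identity (a² + b²)(c² + d²) = (ac − bd)² + (ad + bc)² = (ac + bd)² + (ad − bc)²:
  5 · 41 = 205: from (1² + 2²)(4² + 5²), take (1·4 − 2·5, 1·5 + 2·4) = (4 − 10, 5 + 8) = (-6, 13); dropping signs (only squares matter) gives (6, 13); check 6² + 13² = 36 + 169 = 205 ✓.
  205 · 137 = 28085: from (6² + 13²)(4² + 11²), take (6·4 − 13·11, 6·11 + 13·4) = (24 − 143, 66 + 52) = (-119, 118); dropping signs (only squares matter) gives (119, 118); check 119² + 118² = 14161 + 13924 = 28085 ✓.
Step 4: Order so x ≤ y and verify: 118² + 119² = 13924 + 14161 = 28085 = n. ✓

n = 28085 = 118² + 119² (one valid representation with x ≤ y).


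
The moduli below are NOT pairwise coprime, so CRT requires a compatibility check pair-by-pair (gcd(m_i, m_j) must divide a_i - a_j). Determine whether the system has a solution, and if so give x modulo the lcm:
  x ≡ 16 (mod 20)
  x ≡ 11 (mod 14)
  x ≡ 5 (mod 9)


Moduli 20, 14, 9 are not pairwise coprime, so CRT works modulo lcm(m_i) when all pairwise compatibility conditions hold.
Pairwise compatibility: gcd(m_i, m_j) must divide a_i - a_j for every pair.
Merge one congruence at a time:
  Start: x ≡ 16 (mod 20).
  Combine with x ≡ 11 (mod 14): gcd(20, 14) = 2, and 11 - 16 = -5 is NOT divisible by 2.
    ⇒ system is inconsistent (no integer solution).

No solution (the system is inconsistent).


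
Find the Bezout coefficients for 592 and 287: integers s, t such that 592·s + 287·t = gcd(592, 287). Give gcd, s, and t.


Euclidean algorithm on (592, 287) — divide until remainder is 0:
  592 = 2 · 287 + 18
  287 = 15 · 18 + 17
  18 = 1 · 17 + 1
  17 = 17 · 1 + 0
gcd(592, 287) = 1.
Track Bezout coefficients alongside the remainders: start with r₀ = 592 = a·1 + b·0 (s = 1, t = 0) and r₁ = 287 = a·0 + b·1 (s = 0, t = 1); each new remainder r_{k+1} = r_{k-1} − q_k·r_k inherits s_{k+1} = s_{k-1} − q_k·s_k, t_{k+1} = t_{k-1} − q_k·t_k, so r_k = a·s_k + b·t_k at every step:
  q = 2: r = 18, s = 1 − 2·0 = 1, t = 0 − 2·1 = -2  (check: 592·1 + 287·(-2) = 18)
  q = 15: r = 17, s = 0 − 15·1 = -15, t = 1 − 15·(-2) = 31  (check: 592·(-15) + 287·31 = 17)
  q = 1: r = 1, s = 1 − 1·(-15) = 16, t = -2 − 1·31 = -33  (check: 592·16 + 287·(-33) = 1)
The row with r = 1 (the gcd) gives the Bezout coefficients s = 16, t = -33.
Result: 592 · (16) + 287 · (-33) = 1.

gcd(592, 287) = 1; s = 16, t = -33 (check: 592·16 + 287·(-33) = 1).


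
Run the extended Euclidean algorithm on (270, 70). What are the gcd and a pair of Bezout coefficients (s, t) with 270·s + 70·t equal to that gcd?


Euclidean algorithm on (270, 70) — divide until remainder is 0:
  270 = 3 · 70 + 60
  70 = 1 · 60 + 10
  60 = 6 · 10 + 0
gcd(270, 70) = 10.
Track Bezout coefficients alongside the remainders: start with r₀ = 270 = a·1 + b·0 (s = 1, t = 0) and r₁ = 70 = a·0 + b·1 (s = 0, t = 1); each new remainder r_{k+1} = r_{k-1} − q_k·r_k inherits s_{k+1} = s_{k-1} − q_k·s_k, t_{k+1} = t_{k-1} − q_k·t_k, so r_k = a·s_k + b·t_k at every step:
  q = 3: r = 60, s = 1 − 3·0 = 1, t = 0 − 3·1 = -3  (check: 270·1 + 70·(-3) = 60)
  q = 1: r = 10, s = 0 − 1·1 = -1, t = 1 − 1·(-3) = 4  (check: 270·(-1) + 70·4 = 10)
The row with r = 10 (the gcd) gives the Bezout coefficients s = -1, t = 4.
Result: 270 · (-1) + 70 · (4) = 10.

gcd(270, 70) = 10; s = -1, t = 4 (check: 270·(-1) + 70·4 = 10).


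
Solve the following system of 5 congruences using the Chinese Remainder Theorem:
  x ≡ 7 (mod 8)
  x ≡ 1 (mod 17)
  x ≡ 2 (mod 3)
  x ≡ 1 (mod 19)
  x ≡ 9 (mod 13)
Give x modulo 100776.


Product of moduli M = 8 · 17 · 3 · 19 · 13 = 100776.
Merge one congruence at a time:
  Start: x ≡ 7 (mod 8).
  Combine with x ≡ 1 (mod 17); new modulus lcm = 136.
    Write x = 7 + 8·t and substitute into x ≡ 1 (mod 17): 8·t ≡ 1 − 7 = -6 (mod 17).
    Reduce coefficients mod 17: 8·t ≡ 11 (mod 17).
    The inverse of 8 mod 17 is 15 (since 8·15 = 120 = 7·17 + 1), so t ≡ 15·11 = 165 ≡ 12 (mod 17).
    Then x = 7 + 8·12 = 103, valid modulo lcm(8, 17) = 136: x ≡ 103 (mod 136).
  Combine with x ≡ 2 (mod 3); new modulus lcm = 408.
    Write x = 103 + 136·t and substitute into x ≡ 2 (mod 3): 136·t ≡ 2 − 103 = -101 (mod 3).
    Reduce coefficients mod 3: 1·t ≡ 1 (mod 3).
    So t ≡ 1 (mod 3).
    Then x = 103 + 136·1 = 239, valid modulo lcm(136, 3) = 408: x ≡ 239 (mod 408).
  Combine with x ≡ 1 (mod 19); new modulus lcm = 7752.
    Write x = 239 + 408·t and substitute into x ≡ 1 (mod 19): 408·t ≡ 1 − 239 = -238 (mod 19).
    Reduce coefficients mod 19: 9·t ≡ 9 (mod 19).
    The inverse of 9 mod 19 is 17 (since 9·17 = 153 = 8·19 + 1), so t ≡ 17·9 = 153 ≡ 1 (mod 19).
    Then x = 239 + 408·1 = 647, valid modulo lcm(408, 19) = 7752: x ≡ 647 (mod 7752).
  Combine with x ≡ 9 (mod 13); new modulus lcm = 100776.
    Write x = 647 + 7752·t and substitute into x ≡ 9 (mod 13): 7752·t ≡ 9 − 647 = -638 (mod 13).
    Reduce coefficients mod 13: 4·t ≡ 12 (mod 13).
    The inverse of 4 mod 13 is 10 (since 4·10 = 40 = 3·13 + 1), so t ≡ 10·12 = 120 ≡ 3 (mod 13).
    Then x = 647 + 7752·3 = 23903, valid modulo lcm(7752, 13) = 100776: x ≡ 23903 (mod 100776).
Verify against each original: 23903 mod 8 = 7, 23903 mod 17 = 1, 23903 mod 3 = 2, 23903 mod 19 = 1, 23903 mod 13 = 9.

x ≡ 23903 (mod 100776).


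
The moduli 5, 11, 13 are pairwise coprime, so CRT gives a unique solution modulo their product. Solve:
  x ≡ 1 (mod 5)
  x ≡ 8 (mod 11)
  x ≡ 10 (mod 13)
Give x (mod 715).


Moduli 5, 11, 13 are pairwise coprime; by CRT there is a unique solution modulo M = 5 · 11 · 13 = 715.
Solve pairwise, accumulating the modulus:
  Start with x ≡ 1 (mod 5).
  Combine with x ≡ 8 (mod 11): since gcd(5, 11) = 1, we get a unique residue mod 55.
    Write x = 1 + 5·t and substitute into x ≡ 8 (mod 11): 5·t ≡ 8 − 1 = 7 (mod 11).
    The inverse of 5 mod 11 is 9 (since 5·9 = 45 = 4·11 + 1), so t ≡ 9·7 = 63 ≡ 8 (mod 11).
    Then x = 1 + 5·8 = 41, valid modulo lcm(5, 11) = 55: x ≡ 41 (mod 55).
  Combine with x ≡ 10 (mod 13): since gcd(55, 13) = 1, we get a unique residue mod 715.
    Write x = 41 + 55·t and substitute into x ≡ 10 (mod 13): 55·t ≡ 10 − 41 = -31 (mod 13).
    Reduce coefficients mod 13: 3·t ≡ 8 (mod 13).
    The inverse of 3 mod 13 is 9 (since 3·9 = 27 = 2·13 + 1), so t ≡ 9·8 = 72 ≡ 7 (mod 13).
    Then x = 41 + 55·7 = 426, valid modulo lcm(55, 13) = 715: x ≡ 426 (mod 715).
Verify: 426 mod 5 = 1 ✓, 426 mod 11 = 8 ✓, 426 mod 13 = 10 ✓.

x ≡ 426 (mod 715).


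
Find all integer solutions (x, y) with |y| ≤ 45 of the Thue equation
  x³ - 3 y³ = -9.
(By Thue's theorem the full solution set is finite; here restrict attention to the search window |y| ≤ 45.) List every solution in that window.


The equation is x³ - 3y³ = -9. For fixed y, x³ = 3·y³ − 9, so a solution requires the RHS to be a perfect cube.
Strategy: iterate y from -45 to 45, compute RHS = 3·y³ − 9, and check whether it is a (positive or negative) perfect cube.
Check small values of y:
  y = 0: RHS = -9 is not a perfect cube.
  y = 1: RHS = -6 is not a perfect cube.
  y = -1: RHS = -12 is not a perfect cube.
  y = 2: RHS = 15 is not a perfect cube.
  y = -2: RHS = -33 is not a perfect cube.
  y = 3: RHS = 72 is not a perfect cube.
  y = -3: RHS = -90 is not a perfect cube.
Continuing the search up to |y| = 45 finds no solutions either.
No (x, y) in the scanned range satisfies the equation.

No integer solutions with |y| ≤ 45.


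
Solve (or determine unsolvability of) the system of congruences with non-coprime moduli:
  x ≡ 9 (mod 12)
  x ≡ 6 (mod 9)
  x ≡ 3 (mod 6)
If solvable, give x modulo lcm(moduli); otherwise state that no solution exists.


Moduli 12, 9, 6 are not pairwise coprime, so CRT works modulo lcm(m_i) when all pairwise compatibility conditions hold.
Pairwise compatibility: gcd(m_i, m_j) must divide a_i - a_j for every pair.
Merge one congruence at a time:
  Start: x ≡ 9 (mod 12).
  Combine with x ≡ 6 (mod 9): gcd(12, 9) = 3; 6 - 9 = -3, which IS divisible by 3, so compatible.
    Write x = 9 + 12·t and substitute into x ≡ 6 (mod 9): 12·t ≡ 6 − 9 = -3 (mod 9).
    Divide the congruence (and modulus) by g = 3: 4·t ≡ -1 (mod 3).
    Reduce coefficients mod 3: 1·t ≡ 2 (mod 3).
    So t ≡ 2 (mod 3).
    Then x = 9 + 12·2 = 33, valid modulo lcm(12, 9) = 36: x ≡ 33 (mod 36).
  Combine with x ≡ 3 (mod 6): gcd(36, 6) = 6; 3 - 33 = -30, which IS divisible by 6, so compatible.
    Write x = 33 + 36·t and substitute into x ≡ 3 (mod 6): 36·t ≡ 3 − 33 = -30 (mod 6).
    Divide the congruence (and modulus) by g = 6: 6·t ≡ -5 (mod 1).
    Modulo 1 every t works; take t = 0.
    Then x = 33 + 36·0 = 33, valid modulo lcm(36, 6) = 36: x ≡ 33 (mod 36).
Verify: 33 mod 12 = 9, 33 mod 9 = 6, 33 mod 6 = 3.

x ≡ 33 (mod 36).


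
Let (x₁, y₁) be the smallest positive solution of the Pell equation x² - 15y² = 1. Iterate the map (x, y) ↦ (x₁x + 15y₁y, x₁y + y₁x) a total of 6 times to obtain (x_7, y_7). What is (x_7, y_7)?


Step 1: Find the fundamental solution (x₁, y₁) of x² - 15y² = 1.
  Expand √15 as a continued fraction. a₀ = ⌊√15⌋ = 3; iterate m_{k+1} = d_k·a_k − m_k, d_{k+1} = (15 − m_{k+1}²)/d_k, a_{k+1} = ⌊(a₀ + m_{k+1})/d_{k+1}⌋ (starting m₀ = 0, d₀ = 1), with convergents p_k = a_k·p_{k-1} + p_{k-2}, q_k = a_k·q_{k-1} + q_{k-2} (p₋₁ = 1, q₋₁ = 0):
  k = 0: a₀ = 3; p₀/q₀ = 3/1; p₀² − 15·q₀² = 9 − 15 = -6.
  k = 1: m = 3, d = 6, a = ⌊(3 + 3)/6⌋ = 1; p/q = (1·3 + 1)/(1·1 + 0) = 4/1; p² − 15·q² = 16 − 15 = 1.
  The first convergent with p² − 15·q² = 1 gives the fundamental solution (x₁, y₁) = (4, 1).
Step 2: Apply the recurrence (x_{n+1}, y_{n+1}) = (x₁x_n + 15y₁y_n, x₁y_n + y₁x_n) repeatedly.
  From (x_1, y_1) = (4, 1): x_2 = 4·4 + 15·1·1 = 31; y_2 = 4·1 + 1·4 = 8.
  From (x_2, y_2) = (31, 8): x_3 = 4·31 + 15·1·8 = 244; y_3 = 4·8 + 1·31 = 63.
  From (x_3, y_3) = (244, 63): x_4 = 4·244 + 15·1·63 = 1921; y_4 = 4·63 + 1·244 = 496.
  From (x_4, y_4) = (1921, 496): x_5 = 4·1921 + 15·1·496 = 15124; y_5 = 4·496 + 1·1921 = 3905.
  From (x_5, y_5) = (15124, 3905): x_6 = 4·15124 + 15·1·3905 = 119071; y_6 = 4·3905 + 1·15124 = 30744.
  From (x_6, y_6) = (119071, 30744): x_7 = 4·119071 + 15·1·30744 = 937444; y_7 = 4·30744 + 1·119071 = 242047.
Step 3: Verify x_7² - 15·y_7² = 878801253136 - 878801253135 = 1 (should be 1). ✓

(x_1, y_1) = (4, 1); (x_7, y_7) = (937444, 242047).


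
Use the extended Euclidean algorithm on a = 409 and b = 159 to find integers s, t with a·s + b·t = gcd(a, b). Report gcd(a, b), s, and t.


Euclidean algorithm on (409, 159) — divide until remainder is 0:
  409 = 2 · 159 + 91
  159 = 1 · 91 + 68
  91 = 1 · 68 + 23
  68 = 2 · 23 + 22
  23 = 1 · 22 + 1
  22 = 22 · 1 + 0
gcd(409, 159) = 1.
Track Bezout coefficients alongside the remainders: start with r₀ = 409 = a·1 + b·0 (s = 1, t = 0) and r₁ = 159 = a·0 + b·1 (s = 0, t = 1); each new remainder r_{k+1} = r_{k-1} − q_k·r_k inherits s_{k+1} = s_{k-1} − q_k·s_k, t_{k+1} = t_{k-1} − q_k·t_k, so r_k = a·s_k + b·t_k at every step:
  q = 2: r = 91, s = 1 − 2·0 = 1, t = 0 − 2·1 = -2  (check: 409·1 + 159·(-2) = 91)
  q = 1: r = 68, s = 0 − 1·1 = -1, t = 1 − 1·(-2) = 3  (check: 409·(-1) + 159·3 = 68)
  q = 1: r = 23, s = 1 − 1·(-1) = 2, t = -2 − 1·3 = -5  (check: 409·2 + 159·(-5) = 23)
  q = 2: r = 22, s = -1 − 2·2 = -5, t = 3 − 2·(-5) = 13  (check: 409·(-5) + 159·13 = 22)
  q = 1: r = 1, s = 2 − 1·(-5) = 7, t = -5 − 1·13 = -18  (check: 409·7 + 159·(-18) = 1)
The row with r = 1 (the gcd) gives the Bezout coefficients s = 7, t = -18.
Result: 409 · (7) + 159 · (-18) = 1.

gcd(409, 159) = 1; s = 7, t = -18 (check: 409·7 + 159·(-18) = 1).


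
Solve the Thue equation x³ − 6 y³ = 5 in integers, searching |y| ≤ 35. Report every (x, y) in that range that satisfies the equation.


The equation is x³ - 6y³ = 5. For fixed y, x³ = 6·y³ + 5, so a solution requires the RHS to be a perfect cube.
Strategy: iterate y from -35 to 35, compute RHS = 6·y³ + 5, and check whether it is a (positive or negative) perfect cube.
Check small values of y:
  y = 0: RHS = 5 is not a perfect cube.
  y = 1: RHS = 11 is not a perfect cube.
  y = -1: RHS = -1 = (-1)³ ⇒ x = -1 works.
  y = 2: RHS = 53 is not a perfect cube.
  y = -2: RHS = -43 is not a perfect cube.
  y = 3: RHS = 167 is not a perfect cube.
  y = -3: RHS = -157 is not a perfect cube.
Continuing the search up to |y| = 35 finds no further solutions beyond those listed.
Collected solutions: (-1, -1).

Solutions (with |y| ≤ 35): (-1, -1).
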